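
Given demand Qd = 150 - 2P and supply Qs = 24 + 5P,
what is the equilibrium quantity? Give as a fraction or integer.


First find equilibrium price:
150 - 2P = 24 + 5P
P* = 126/7 = 18
Then substitute into demand:
Q* = 150 - 2 * 18 = 114

114


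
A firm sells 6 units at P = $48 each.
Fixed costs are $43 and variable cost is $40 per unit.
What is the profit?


Total Revenue = P * Q = 48 * 6 = $288
Total Cost = FC + VC*Q = 43 + 40*6 = $283
Profit = TR - TC = 288 - 283 = $5

$5


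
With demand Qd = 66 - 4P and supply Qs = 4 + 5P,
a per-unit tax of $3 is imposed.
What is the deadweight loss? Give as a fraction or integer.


Pre-tax equilibrium quantity: Q* = 346/9
Post-tax equilibrium quantity: Q_tax = 286/9
Reduction in quantity: Q* - Q_tax = 20/3
DWL = (1/2) * tax * (Q* - Q_tax)
DWL = (1/2) * 3 * 20/3 = 10

10


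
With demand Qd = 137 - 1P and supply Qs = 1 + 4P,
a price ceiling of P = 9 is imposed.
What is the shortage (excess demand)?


At P = 9:
Qd = 137 - 1*9 = 128
Qs = 1 + 4*9 = 37
Shortage = Qd - Qs = 128 - 37 = 91

91


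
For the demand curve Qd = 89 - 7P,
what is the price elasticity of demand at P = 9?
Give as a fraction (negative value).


dQ/dP = -7
At P = 9: Q = 89 - 7*9 = 26
E = (dQ/dP)(P/Q) = (-7)(9/26) = -63/26

-63/26


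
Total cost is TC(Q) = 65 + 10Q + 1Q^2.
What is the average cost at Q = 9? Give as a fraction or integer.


TC(9) = 65 + 10*9 + 1*9^2
TC(9) = 65 + 90 + 81 = 236
AC = TC/Q = 236/9 = 236/9

236/9


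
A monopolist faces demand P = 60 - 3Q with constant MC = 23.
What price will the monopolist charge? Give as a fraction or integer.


MR = 60 - 6Q
Set MR = MC: 60 - 6Q = 23
Q* = 37/6
Substitute into demand:
P* = 60 - 3*37/6 = 83/2

83/2


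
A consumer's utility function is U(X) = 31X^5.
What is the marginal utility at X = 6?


MU = dU/dX = 31*5*X^(5-1)
MU = 155*X^4
At X = 6:
MU = 155 * 6^4
MU = 155 * 1296 = 200880

200880


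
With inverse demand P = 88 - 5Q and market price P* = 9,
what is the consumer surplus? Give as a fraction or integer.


Maximum willingness to pay (at Q=0): P_max = 88
Quantity demanded at P* = 9:
Q* = (88 - 9)/5 = 79/5
CS = (1/2) * Q* * (P_max - P*)
CS = (1/2) * 79/5 * (88 - 9)
CS = (1/2) * 79/5 * 79 = 6241/10

6241/10


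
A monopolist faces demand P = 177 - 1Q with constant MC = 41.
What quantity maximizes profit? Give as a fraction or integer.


TR = P*Q = (177 - 1Q)Q = 177Q - 1Q^2
MR = dTR/dQ = 177 - 2Q
Set MR = MC:
177 - 2Q = 41
136 = 2Q
Q* = 136/2 = 68

68


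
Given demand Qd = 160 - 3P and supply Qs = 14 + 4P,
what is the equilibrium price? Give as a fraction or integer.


At equilibrium, Qd = Qs.
160 - 3P = 14 + 4P
160 - 14 = 3P + 4P
146 = 7P
P* = 146/7 = 146/7

146/7


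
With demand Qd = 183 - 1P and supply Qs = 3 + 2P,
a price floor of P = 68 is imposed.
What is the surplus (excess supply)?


At P = 68:
Qd = 183 - 1*68 = 115
Qs = 3 + 2*68 = 139
Surplus = Qs - Qd = 139 - 115 = 24

24


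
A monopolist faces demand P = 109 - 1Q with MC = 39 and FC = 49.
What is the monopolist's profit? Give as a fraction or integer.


MR = MC: 109 - 2Q = 39
Q* = 35
P* = 109 - 1*35 = 74
Profit = (P* - MC)*Q* - FC
= (74 - 39)*35 - 49
= 35*35 - 49
= 1225 - 49 = 1176

1176


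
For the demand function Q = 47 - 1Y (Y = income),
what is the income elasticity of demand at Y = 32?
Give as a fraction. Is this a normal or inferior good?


dQ/dY = -1
At Y = 32: Q = 47 - 1*32 = 15
Ey = (dQ/dY)(Y/Q) = -1 * 32 / 15 = -32/15
Since Ey < 0, this is a inferior good.

-32/15 (inferior good)


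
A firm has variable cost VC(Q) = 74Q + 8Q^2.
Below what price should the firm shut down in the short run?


AVC(Q) = VC(Q)/Q = 74 + 8Q
AVC is increasing in Q, so minimum AVC is at Q -> 0+.
Min AVC = 74
The firm should shut down if P < 74.

74


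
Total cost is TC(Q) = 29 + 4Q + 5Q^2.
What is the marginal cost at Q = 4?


MC = dTC/dQ = 4 + 2*5*Q
At Q = 4:
MC = 4 + 10*4
MC = 4 + 40 = 44

44


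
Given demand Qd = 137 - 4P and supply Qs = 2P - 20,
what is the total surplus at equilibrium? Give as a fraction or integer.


Find equilibrium: 137 - 4P = 2P - 20
137 + 20 = 6P
P* = 157/6 = 157/6
Q* = 2*157/6 - 20 = 97/3
Inverse demand: P = 137/4 - Q/4, so P_max = 137/4
Inverse supply: P = 10 + Q/2, so P_min = 10
CS = (1/2) * 97/3 * (137/4 - 157/6) = 9409/72
PS = (1/2) * 97/3 * (157/6 - 10) = 9409/36
TS = CS + PS = 9409/72 + 9409/36 = 9409/24

9409/24


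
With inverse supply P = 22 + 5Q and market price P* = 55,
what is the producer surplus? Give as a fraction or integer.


Minimum supply price (at Q=0): P_min = 22
Quantity supplied at P* = 55:
Q* = (55 - 22)/5 = 33/5
PS = (1/2) * Q* * (P* - P_min)
PS = (1/2) * 33/5 * (55 - 22)
PS = (1/2) * 33/5 * 33 = 1089/10

1089/10


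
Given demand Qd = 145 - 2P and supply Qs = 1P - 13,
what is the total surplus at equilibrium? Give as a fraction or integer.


Find equilibrium: 145 - 2P = 1P - 13
145 + 13 = 3P
P* = 158/3 = 158/3
Q* = 1*158/3 - 13 = 119/3
Inverse demand: P = 145/2 - Q/2, so P_max = 145/2
Inverse supply: P = 13 + Q/1, so P_min = 13
CS = (1/2) * 119/3 * (145/2 - 158/3) = 14161/36
PS = (1/2) * 119/3 * (158/3 - 13) = 14161/18
TS = CS + PS = 14161/36 + 14161/18 = 14161/12

14161/12


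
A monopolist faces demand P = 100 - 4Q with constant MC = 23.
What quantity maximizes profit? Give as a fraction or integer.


TR = P*Q = (100 - 4Q)Q = 100Q - 4Q^2
MR = dTR/dQ = 100 - 8Q
Set MR = MC:
100 - 8Q = 23
77 = 8Q
Q* = 77/8 = 77/8

77/8


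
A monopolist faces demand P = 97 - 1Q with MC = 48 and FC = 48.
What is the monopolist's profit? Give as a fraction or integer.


MR = MC: 97 - 2Q = 48
Q* = 49/2
P* = 97 - 1*49/2 = 145/2
Profit = (P* - MC)*Q* - FC
= (145/2 - 48)*49/2 - 48
= 49/2*49/2 - 48
= 2401/4 - 48 = 2209/4

2209/4


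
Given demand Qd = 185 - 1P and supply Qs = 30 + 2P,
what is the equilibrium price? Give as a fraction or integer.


At equilibrium, Qd = Qs.
185 - 1P = 30 + 2P
185 - 30 = 1P + 2P
155 = 3P
P* = 155/3 = 155/3

155/3


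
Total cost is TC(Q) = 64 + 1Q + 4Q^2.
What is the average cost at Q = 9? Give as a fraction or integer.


TC(9) = 64 + 1*9 + 4*9^2
TC(9) = 64 + 9 + 324 = 397
AC = TC/Q = 397/9 = 397/9

397/9


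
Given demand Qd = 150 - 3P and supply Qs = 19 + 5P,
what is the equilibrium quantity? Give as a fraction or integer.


First find equilibrium price:
150 - 3P = 19 + 5P
P* = 131/8 = 131/8
Then substitute into demand:
Q* = 150 - 3 * 131/8 = 807/8

807/8


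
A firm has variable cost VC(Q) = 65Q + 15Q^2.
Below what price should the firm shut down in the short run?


AVC(Q) = VC(Q)/Q = 65 + 15Q
AVC is increasing in Q, so minimum AVC is at Q -> 0+.
Min AVC = 65
The firm should shut down if P < 65.

65


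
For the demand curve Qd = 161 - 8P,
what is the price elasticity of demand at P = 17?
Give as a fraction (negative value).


dQ/dP = -8
At P = 17: Q = 161 - 8*17 = 25
E = (dQ/dP)(P/Q) = (-8)(17/25) = -136/25

-136/25


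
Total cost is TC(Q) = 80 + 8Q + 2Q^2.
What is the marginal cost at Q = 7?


MC = dTC/dQ = 8 + 2*2*Q
At Q = 7:
MC = 8 + 4*7
MC = 8 + 28 = 36

36


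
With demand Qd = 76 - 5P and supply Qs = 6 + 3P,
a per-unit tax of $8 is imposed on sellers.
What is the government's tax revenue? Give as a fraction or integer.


With tax on sellers, new supply: Qs' = 6 + 3(P - 8)
= 3P - 18
New equilibrium quantity:
Q_new = 69/4
Tax revenue = tax * Q_new = 8 * 69/4 = 138

138


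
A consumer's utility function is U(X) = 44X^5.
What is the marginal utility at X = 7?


MU = dU/dX = 44*5*X^(5-1)
MU = 220*X^4
At X = 7:
MU = 220 * 7^4
MU = 220 * 2401 = 528220

528220


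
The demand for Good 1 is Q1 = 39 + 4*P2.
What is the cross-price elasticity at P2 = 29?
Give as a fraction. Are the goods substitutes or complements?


dQ1/dP2 = 4
At P2 = 29: Q1 = 39 + 4*29 = 155
Exy = (dQ1/dP2)(P2/Q1) = 4 * 29 / 155 = 116/155
Since Exy > 0, the goods are substitutes.

116/155 (substitutes)


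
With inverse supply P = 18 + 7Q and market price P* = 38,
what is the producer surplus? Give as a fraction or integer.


Minimum supply price (at Q=0): P_min = 18
Quantity supplied at P* = 38:
Q* = (38 - 18)/7 = 20/7
PS = (1/2) * Q* * (P* - P_min)
PS = (1/2) * 20/7 * (38 - 18)
PS = (1/2) * 20/7 * 20 = 200/7

200/7


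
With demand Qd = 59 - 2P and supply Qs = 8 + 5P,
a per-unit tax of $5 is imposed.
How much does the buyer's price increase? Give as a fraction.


With a per-unit tax, the buyer's price increase depends on relative slopes.
Supply slope: d = 5, Demand slope: b = 2
Buyer's price increase = d * tax / (b + d)
= 5 * 5 / (2 + 5)
= 25 / 7 = 25/7

25/7


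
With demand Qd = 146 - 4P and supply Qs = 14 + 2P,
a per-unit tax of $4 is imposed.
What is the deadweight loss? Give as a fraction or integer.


Pre-tax equilibrium quantity: Q* = 58
Post-tax equilibrium quantity: Q_tax = 158/3
Reduction in quantity: Q* - Q_tax = 16/3
DWL = (1/2) * tax * (Q* - Q_tax)
DWL = (1/2) * 4 * 16/3 = 32/3

32/3


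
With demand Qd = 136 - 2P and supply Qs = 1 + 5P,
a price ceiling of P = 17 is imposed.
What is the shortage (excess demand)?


At P = 17:
Qd = 136 - 2*17 = 102
Qs = 1 + 5*17 = 86
Shortage = Qd - Qs = 102 - 86 = 16

16


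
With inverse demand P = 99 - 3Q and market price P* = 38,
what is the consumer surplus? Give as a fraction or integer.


Maximum willingness to pay (at Q=0): P_max = 99
Quantity demanded at P* = 38:
Q* = (99 - 38)/3 = 61/3
CS = (1/2) * Q* * (P_max - P*)
CS = (1/2) * 61/3 * (99 - 38)
CS = (1/2) * 61/3 * 61 = 3721/6

3721/6


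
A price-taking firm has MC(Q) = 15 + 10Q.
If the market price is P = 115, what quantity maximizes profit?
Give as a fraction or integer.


In perfect competition, profit is maximized where P = MC.
115 = 15 + 10Q
100 = 10Q
Q* = 100/10 = 10

10


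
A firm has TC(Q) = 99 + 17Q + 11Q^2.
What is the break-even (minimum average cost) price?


AC(Q) = 99/Q + 17 + 11Q
To minimize: dAC/dQ = -99/Q^2 + 11 = 0
Q^2 = 99/11 = 9
Q* = 3
Min AC = 99/3 + 17 + 11*3
Min AC = 33 + 17 + 33 = 83

83


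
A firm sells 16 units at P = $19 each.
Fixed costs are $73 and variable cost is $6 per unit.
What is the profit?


Total Revenue = P * Q = 19 * 16 = $304
Total Cost = FC + VC*Q = 73 + 6*16 = $169
Profit = TR - TC = 304 - 169 = $135

$135


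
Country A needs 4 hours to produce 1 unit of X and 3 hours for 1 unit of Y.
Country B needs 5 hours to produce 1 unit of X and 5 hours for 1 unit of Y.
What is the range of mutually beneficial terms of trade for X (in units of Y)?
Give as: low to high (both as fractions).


Opportunity cost of X for Country A = hours_X / hours_Y = 4/3 = 4/3 units of Y
Opportunity cost of X for Country B = hours_X / hours_Y = 5/5 = 1 units of Y
Terms of trade must be between the two opportunity costs.
Range: 1 to 4/3

1 to 4/3


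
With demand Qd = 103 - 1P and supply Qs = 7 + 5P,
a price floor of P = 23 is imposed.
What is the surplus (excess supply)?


At P = 23:
Qd = 103 - 1*23 = 80
Qs = 7 + 5*23 = 122
Surplus = Qs - Qd = 122 - 80 = 42

42


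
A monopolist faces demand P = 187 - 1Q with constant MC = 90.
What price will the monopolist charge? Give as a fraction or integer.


MR = 187 - 2Q
Set MR = MC: 187 - 2Q = 90
Q* = 97/2
Substitute into demand:
P* = 187 - 1*97/2 = 277/2

277/2


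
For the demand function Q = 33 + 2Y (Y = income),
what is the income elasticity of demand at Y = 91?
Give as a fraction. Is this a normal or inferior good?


dQ/dY = 2
At Y = 91: Q = 33 + 2*91 = 215
Ey = (dQ/dY)(Y/Q) = 2 * 91 / 215 = 182/215
Since Ey > 0, this is a normal good.

182/215 (normal good)


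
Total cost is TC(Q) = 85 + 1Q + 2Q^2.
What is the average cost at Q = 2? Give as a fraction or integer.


TC(2) = 85 + 1*2 + 2*2^2
TC(2) = 85 + 2 + 8 = 95
AC = TC/Q = 95/2 = 95/2

95/2


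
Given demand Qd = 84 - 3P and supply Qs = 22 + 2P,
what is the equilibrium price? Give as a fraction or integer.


At equilibrium, Qd = Qs.
84 - 3P = 22 + 2P
84 - 22 = 3P + 2P
62 = 5P
P* = 62/5 = 62/5

62/5


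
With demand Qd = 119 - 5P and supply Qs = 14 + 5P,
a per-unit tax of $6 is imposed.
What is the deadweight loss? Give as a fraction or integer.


Pre-tax equilibrium quantity: Q* = 133/2
Post-tax equilibrium quantity: Q_tax = 103/2
Reduction in quantity: Q* - Q_tax = 15
DWL = (1/2) * tax * (Q* - Q_tax)
DWL = (1/2) * 6 * 15 = 45

45


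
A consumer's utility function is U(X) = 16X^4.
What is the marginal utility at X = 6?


MU = dU/dX = 16*4*X^(4-1)
MU = 64*X^3
At X = 6:
MU = 64 * 6^3
MU = 64 * 216 = 13824

13824


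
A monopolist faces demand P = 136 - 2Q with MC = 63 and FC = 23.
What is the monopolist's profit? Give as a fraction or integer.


MR = MC: 136 - 4Q = 63
Q* = 73/4
P* = 136 - 2*73/4 = 199/2
Profit = (P* - MC)*Q* - FC
= (199/2 - 63)*73/4 - 23
= 73/2*73/4 - 23
= 5329/8 - 23 = 5145/8

5145/8


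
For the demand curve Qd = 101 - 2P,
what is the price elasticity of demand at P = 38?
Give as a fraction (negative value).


dQ/dP = -2
At P = 38: Q = 101 - 2*38 = 25
E = (dQ/dP)(P/Q) = (-2)(38/25) = -76/25

-76/25


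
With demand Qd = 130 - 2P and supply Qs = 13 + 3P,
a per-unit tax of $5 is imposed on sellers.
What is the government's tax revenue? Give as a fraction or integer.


With tax on sellers, new supply: Qs' = 13 + 3(P - 5)
= 3P - 2
New equilibrium quantity:
Q_new = 386/5
Tax revenue = tax * Q_new = 5 * 386/5 = 386

386


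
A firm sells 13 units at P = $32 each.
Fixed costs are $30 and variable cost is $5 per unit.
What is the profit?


Total Revenue = P * Q = 32 * 13 = $416
Total Cost = FC + VC*Q = 30 + 5*13 = $95
Profit = TR - TC = 416 - 95 = $321

$321


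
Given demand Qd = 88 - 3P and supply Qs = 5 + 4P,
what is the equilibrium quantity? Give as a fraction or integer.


First find equilibrium price:
88 - 3P = 5 + 4P
P* = 83/7 = 83/7
Then substitute into demand:
Q* = 88 - 3 * 83/7 = 367/7

367/7


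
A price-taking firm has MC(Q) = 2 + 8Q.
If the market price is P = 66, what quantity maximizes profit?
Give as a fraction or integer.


In perfect competition, profit is maximized where P = MC.
66 = 2 + 8Q
64 = 8Q
Q* = 64/8 = 8

8


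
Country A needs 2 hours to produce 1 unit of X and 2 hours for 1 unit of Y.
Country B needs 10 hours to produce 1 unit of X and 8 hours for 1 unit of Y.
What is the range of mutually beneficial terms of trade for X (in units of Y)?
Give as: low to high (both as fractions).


Opportunity cost of X for Country A = hours_X / hours_Y = 2/2 = 1 units of Y
Opportunity cost of X for Country B = hours_X / hours_Y = 10/8 = 5/4 units of Y
Terms of trade must be between the two opportunity costs.
Range: 1 to 5/4

1 to 5/4


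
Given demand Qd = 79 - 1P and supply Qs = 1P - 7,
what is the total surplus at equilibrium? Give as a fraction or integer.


Find equilibrium: 79 - 1P = 1P - 7
79 + 7 = 2P
P* = 86/2 = 43
Q* = 1*43 - 7 = 36
Inverse demand: P = 79 - Q/1, so P_max = 79
Inverse supply: P = 7 + Q/1, so P_min = 7
CS = (1/2) * 36 * (79 - 43) = 648
PS = (1/2) * 36 * (43 - 7) = 648
TS = CS + PS = 648 + 648 = 1296

1296


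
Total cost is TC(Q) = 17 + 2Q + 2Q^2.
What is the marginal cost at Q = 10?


MC = dTC/dQ = 2 + 2*2*Q
At Q = 10:
MC = 2 + 4*10
MC = 2 + 40 = 42

42


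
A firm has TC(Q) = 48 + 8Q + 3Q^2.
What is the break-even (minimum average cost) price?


AC(Q) = 48/Q + 8 + 3Q
To minimize: dAC/dQ = -48/Q^2 + 3 = 0
Q^2 = 48/3 = 16
Q* = 4
Min AC = 48/4 + 8 + 3*4
Min AC = 12 + 8 + 12 = 32

32


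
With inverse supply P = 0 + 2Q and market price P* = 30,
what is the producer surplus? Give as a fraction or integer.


Minimum supply price (at Q=0): P_min = 0
Quantity supplied at P* = 30:
Q* = (30 - 0)/2 = 15
PS = (1/2) * Q* * (P* - P_min)
PS = (1/2) * 15 * (30 - 0)
PS = (1/2) * 15 * 30 = 225

225


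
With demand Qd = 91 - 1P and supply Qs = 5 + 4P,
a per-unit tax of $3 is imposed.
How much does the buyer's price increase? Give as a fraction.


With a per-unit tax, the buyer's price increase depends on relative slopes.
Supply slope: d = 4, Demand slope: b = 1
Buyer's price increase = d * tax / (b + d)
= 4 * 3 / (1 + 4)
= 12 / 5 = 12/5

12/5


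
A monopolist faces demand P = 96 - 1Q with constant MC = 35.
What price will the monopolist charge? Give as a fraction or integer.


MR = 96 - 2Q
Set MR = MC: 96 - 2Q = 35
Q* = 61/2
Substitute into demand:
P* = 96 - 1*61/2 = 131/2

131/2


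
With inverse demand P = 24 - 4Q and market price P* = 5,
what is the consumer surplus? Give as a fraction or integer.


Maximum willingness to pay (at Q=0): P_max = 24
Quantity demanded at P* = 5:
Q* = (24 - 5)/4 = 19/4
CS = (1/2) * Q* * (P_max - P*)
CS = (1/2) * 19/4 * (24 - 5)
CS = (1/2) * 19/4 * 19 = 361/8

361/8


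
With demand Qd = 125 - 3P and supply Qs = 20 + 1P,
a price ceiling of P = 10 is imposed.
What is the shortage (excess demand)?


At P = 10:
Qd = 125 - 3*10 = 95
Qs = 20 + 1*10 = 30
Shortage = Qd - Qs = 95 - 30 = 65

65


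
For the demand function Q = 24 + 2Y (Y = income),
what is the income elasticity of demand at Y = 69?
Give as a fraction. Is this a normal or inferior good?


dQ/dY = 2
At Y = 69: Q = 24 + 2*69 = 162
Ey = (dQ/dY)(Y/Q) = 2 * 69 / 162 = 23/27
Since Ey > 0, this is a normal good.

23/27 (normal good)


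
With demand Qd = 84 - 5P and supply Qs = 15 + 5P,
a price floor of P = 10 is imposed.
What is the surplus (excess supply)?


At P = 10:
Qd = 84 - 5*10 = 34
Qs = 15 + 5*10 = 65
Surplus = Qs - Qd = 65 - 34 = 31

31


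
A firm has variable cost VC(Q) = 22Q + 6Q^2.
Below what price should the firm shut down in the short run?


AVC(Q) = VC(Q)/Q = 22 + 6Q
AVC is increasing in Q, so minimum AVC is at Q -> 0+.
Min AVC = 22
The firm should shut down if P < 22.

22


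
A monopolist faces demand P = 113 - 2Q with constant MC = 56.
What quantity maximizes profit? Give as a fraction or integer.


TR = P*Q = (113 - 2Q)Q = 113Q - 2Q^2
MR = dTR/dQ = 113 - 4Q
Set MR = MC:
113 - 4Q = 56
57 = 4Q
Q* = 57/4 = 57/4

57/4


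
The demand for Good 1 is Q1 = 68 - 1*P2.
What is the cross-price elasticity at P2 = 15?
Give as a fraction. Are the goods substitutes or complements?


dQ1/dP2 = -1
At P2 = 15: Q1 = 68 - 1*15 = 53
Exy = (dQ1/dP2)(P2/Q1) = -1 * 15 / 53 = -15/53
Since Exy < 0, the goods are complements.

-15/53 (complements)


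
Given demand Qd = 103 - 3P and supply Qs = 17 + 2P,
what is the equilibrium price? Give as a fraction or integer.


At equilibrium, Qd = Qs.
103 - 3P = 17 + 2P
103 - 17 = 3P + 2P
86 = 5P
P* = 86/5 = 86/5

86/5


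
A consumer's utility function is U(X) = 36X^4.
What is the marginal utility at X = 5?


MU = dU/dX = 36*4*X^(4-1)
MU = 144*X^3
At X = 5:
MU = 144 * 5^3
MU = 144 * 125 = 18000

18000


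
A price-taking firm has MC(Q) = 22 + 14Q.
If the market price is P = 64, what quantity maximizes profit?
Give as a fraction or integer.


In perfect competition, profit is maximized where P = MC.
64 = 22 + 14Q
42 = 14Q
Q* = 42/14 = 3

3


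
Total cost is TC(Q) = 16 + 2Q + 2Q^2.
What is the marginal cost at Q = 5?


MC = dTC/dQ = 2 + 2*2*Q
At Q = 5:
MC = 2 + 4*5
MC = 2 + 20 = 22

22


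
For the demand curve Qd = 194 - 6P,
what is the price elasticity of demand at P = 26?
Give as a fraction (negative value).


dQ/dP = -6
At P = 26: Q = 194 - 6*26 = 38
E = (dQ/dP)(P/Q) = (-6)(26/38) = -78/19

-78/19


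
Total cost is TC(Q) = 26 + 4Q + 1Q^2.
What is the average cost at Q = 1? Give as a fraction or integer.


TC(1) = 26 + 4*1 + 1*1^2
TC(1) = 26 + 4 + 1 = 31
AC = TC/Q = 31/1 = 31

31


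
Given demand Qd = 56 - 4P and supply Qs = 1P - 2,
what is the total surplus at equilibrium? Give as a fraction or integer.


Find equilibrium: 56 - 4P = 1P - 2
56 + 2 = 5P
P* = 58/5 = 58/5
Q* = 1*58/5 - 2 = 48/5
Inverse demand: P = 14 - Q/4, so P_max = 14
Inverse supply: P = 2 + Q/1, so P_min = 2
CS = (1/2) * 48/5 * (14 - 58/5) = 288/25
PS = (1/2) * 48/5 * (58/5 - 2) = 1152/25
TS = CS + PS = 288/25 + 1152/25 = 288/5

288/5


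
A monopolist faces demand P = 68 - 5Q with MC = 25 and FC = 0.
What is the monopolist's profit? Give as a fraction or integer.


MR = MC: 68 - 10Q = 25
Q* = 43/10
P* = 68 - 5*43/10 = 93/2
Profit = (P* - MC)*Q* - FC
= (93/2 - 25)*43/10 - 0
= 43/2*43/10 - 0
= 1849/20 - 0 = 1849/20

1849/20


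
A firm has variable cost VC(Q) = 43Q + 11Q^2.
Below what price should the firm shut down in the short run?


AVC(Q) = VC(Q)/Q = 43 + 11Q
AVC is increasing in Q, so minimum AVC is at Q -> 0+.
Min AVC = 43
The firm should shut down if P < 43.

43


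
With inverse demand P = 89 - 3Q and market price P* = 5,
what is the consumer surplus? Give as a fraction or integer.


Maximum willingness to pay (at Q=0): P_max = 89
Quantity demanded at P* = 5:
Q* = (89 - 5)/3 = 28
CS = (1/2) * Q* * (P_max - P*)
CS = (1/2) * 28 * (89 - 5)
CS = (1/2) * 28 * 84 = 1176

1176


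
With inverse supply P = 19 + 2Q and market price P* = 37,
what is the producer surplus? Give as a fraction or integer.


Minimum supply price (at Q=0): P_min = 19
Quantity supplied at P* = 37:
Q* = (37 - 19)/2 = 9
PS = (1/2) * Q* * (P* - P_min)
PS = (1/2) * 9 * (37 - 19)
PS = (1/2) * 9 * 18 = 81

81


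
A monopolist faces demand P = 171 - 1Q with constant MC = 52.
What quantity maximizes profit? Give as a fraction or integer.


TR = P*Q = (171 - 1Q)Q = 171Q - 1Q^2
MR = dTR/dQ = 171 - 2Q
Set MR = MC:
171 - 2Q = 52
119 = 2Q
Q* = 119/2 = 119/2

119/2


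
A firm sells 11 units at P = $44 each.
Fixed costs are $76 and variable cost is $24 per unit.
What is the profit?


Total Revenue = P * Q = 44 * 11 = $484
Total Cost = FC + VC*Q = 76 + 24*11 = $340
Profit = TR - TC = 484 - 340 = $144

$144


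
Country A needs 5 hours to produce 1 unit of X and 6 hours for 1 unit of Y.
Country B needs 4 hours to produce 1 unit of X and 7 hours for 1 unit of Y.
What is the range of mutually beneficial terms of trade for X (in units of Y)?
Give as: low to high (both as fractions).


Opportunity cost of X for Country A = hours_X / hours_Y = 5/6 = 5/6 units of Y
Opportunity cost of X for Country B = hours_X / hours_Y = 4/7 = 4/7 units of Y
Terms of trade must be between the two opportunity costs.
Range: 4/7 to 5/6

4/7 to 5/6


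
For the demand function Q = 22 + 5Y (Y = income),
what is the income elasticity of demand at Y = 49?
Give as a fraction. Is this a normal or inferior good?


dQ/dY = 5
At Y = 49: Q = 22 + 5*49 = 267
Ey = (dQ/dY)(Y/Q) = 5 * 49 / 267 = 245/267
Since Ey > 0, this is a normal good.

245/267 (normal good)


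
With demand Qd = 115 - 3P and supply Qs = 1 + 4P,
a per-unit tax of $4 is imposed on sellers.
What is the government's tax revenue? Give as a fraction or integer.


With tax on sellers, new supply: Qs' = 1 + 4(P - 4)
= 4P - 15
New equilibrium quantity:
Q_new = 415/7
Tax revenue = tax * Q_new = 4 * 415/7 = 1660/7

1660/7


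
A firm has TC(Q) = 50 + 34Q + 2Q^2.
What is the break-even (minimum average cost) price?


AC(Q) = 50/Q + 34 + 2Q
To minimize: dAC/dQ = -50/Q^2 + 2 = 0
Q^2 = 50/2 = 25
Q* = 5
Min AC = 50/5 + 34 + 2*5
Min AC = 10 + 34 + 10 = 54

54


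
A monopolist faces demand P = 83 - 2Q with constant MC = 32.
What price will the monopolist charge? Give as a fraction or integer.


MR = 83 - 4Q
Set MR = MC: 83 - 4Q = 32
Q* = 51/4
Substitute into demand:
P* = 83 - 2*51/4 = 115/2

115/2


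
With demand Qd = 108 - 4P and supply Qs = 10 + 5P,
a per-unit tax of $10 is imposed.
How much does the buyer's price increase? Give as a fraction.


With a per-unit tax, the buyer's price increase depends on relative slopes.
Supply slope: d = 5, Demand slope: b = 4
Buyer's price increase = d * tax / (b + d)
= 5 * 10 / (4 + 5)
= 50 / 9 = 50/9

50/9


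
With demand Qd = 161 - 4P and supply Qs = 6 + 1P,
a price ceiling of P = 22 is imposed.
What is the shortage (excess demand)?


At P = 22:
Qd = 161 - 4*22 = 73
Qs = 6 + 1*22 = 28
Shortage = Qd - Qs = 73 - 28 = 45

45


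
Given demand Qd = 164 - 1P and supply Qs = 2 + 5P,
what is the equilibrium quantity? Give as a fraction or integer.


First find equilibrium price:
164 - 1P = 2 + 5P
P* = 162/6 = 27
Then substitute into demand:
Q* = 164 - 1 * 27 = 137

137


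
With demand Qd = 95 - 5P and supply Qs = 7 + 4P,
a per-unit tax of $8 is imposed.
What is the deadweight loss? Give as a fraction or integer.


Pre-tax equilibrium quantity: Q* = 415/9
Post-tax equilibrium quantity: Q_tax = 85/3
Reduction in quantity: Q* - Q_tax = 160/9
DWL = (1/2) * tax * (Q* - Q_tax)
DWL = (1/2) * 8 * 160/9 = 640/9

640/9


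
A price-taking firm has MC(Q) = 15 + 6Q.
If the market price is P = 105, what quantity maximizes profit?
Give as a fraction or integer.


In perfect competition, profit is maximized where P = MC.
105 = 15 + 6Q
90 = 6Q
Q* = 90/6 = 15

15


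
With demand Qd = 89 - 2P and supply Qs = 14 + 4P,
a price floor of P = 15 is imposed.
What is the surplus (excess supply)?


At P = 15:
Qd = 89 - 2*15 = 59
Qs = 14 + 4*15 = 74
Surplus = Qs - Qd = 74 - 59 = 15

15


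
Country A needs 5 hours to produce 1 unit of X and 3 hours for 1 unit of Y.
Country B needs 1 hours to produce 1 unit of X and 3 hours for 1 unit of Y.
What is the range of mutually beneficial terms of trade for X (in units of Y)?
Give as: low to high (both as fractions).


Opportunity cost of X for Country A = hours_X / hours_Y = 5/3 = 5/3 units of Y
Opportunity cost of X for Country B = hours_X / hours_Y = 1/3 = 1/3 units of Y
Terms of trade must be between the two opportunity costs.
Range: 1/3 to 5/3

1/3 to 5/3


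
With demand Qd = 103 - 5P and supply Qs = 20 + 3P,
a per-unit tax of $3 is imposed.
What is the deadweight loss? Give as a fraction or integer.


Pre-tax equilibrium quantity: Q* = 409/8
Post-tax equilibrium quantity: Q_tax = 91/2
Reduction in quantity: Q* - Q_tax = 45/8
DWL = (1/2) * tax * (Q* - Q_tax)
DWL = (1/2) * 3 * 45/8 = 135/16

135/16


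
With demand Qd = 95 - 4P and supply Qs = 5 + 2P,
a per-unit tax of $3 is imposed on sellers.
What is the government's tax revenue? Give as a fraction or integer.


With tax on sellers, new supply: Qs' = 5 + 2(P - 3)
= 2P - 1
New equilibrium quantity:
Q_new = 31
Tax revenue = tax * Q_new = 3 * 31 = 93

93


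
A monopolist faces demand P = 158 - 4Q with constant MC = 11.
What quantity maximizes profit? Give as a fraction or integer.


TR = P*Q = (158 - 4Q)Q = 158Q - 4Q^2
MR = dTR/dQ = 158 - 8Q
Set MR = MC:
158 - 8Q = 11
147 = 8Q
Q* = 147/8 = 147/8

147/8


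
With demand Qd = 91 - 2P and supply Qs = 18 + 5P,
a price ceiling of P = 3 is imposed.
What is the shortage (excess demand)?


At P = 3:
Qd = 91 - 2*3 = 85
Qs = 18 + 5*3 = 33
Shortage = Qd - Qs = 85 - 33 = 52

52


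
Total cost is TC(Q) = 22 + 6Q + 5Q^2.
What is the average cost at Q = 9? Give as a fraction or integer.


TC(9) = 22 + 6*9 + 5*9^2
TC(9) = 22 + 54 + 405 = 481
AC = TC/Q = 481/9 = 481/9

481/9


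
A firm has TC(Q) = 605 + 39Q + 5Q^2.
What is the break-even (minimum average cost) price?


AC(Q) = 605/Q + 39 + 5Q
To minimize: dAC/dQ = -605/Q^2 + 5 = 0
Q^2 = 605/5 = 121
Q* = 11
Min AC = 605/11 + 39 + 5*11
Min AC = 55 + 39 + 55 = 149

149


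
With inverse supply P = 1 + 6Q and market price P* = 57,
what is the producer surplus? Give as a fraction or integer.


Minimum supply price (at Q=0): P_min = 1
Quantity supplied at P* = 57:
Q* = (57 - 1)/6 = 28/3
PS = (1/2) * Q* * (P* - P_min)
PS = (1/2) * 28/3 * (57 - 1)
PS = (1/2) * 28/3 * 56 = 784/3

784/3


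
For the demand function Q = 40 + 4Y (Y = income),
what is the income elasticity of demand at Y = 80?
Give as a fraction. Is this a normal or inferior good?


dQ/dY = 4
At Y = 80: Q = 40 + 4*80 = 360
Ey = (dQ/dY)(Y/Q) = 4 * 80 / 360 = 8/9
Since Ey > 0, this is a normal good.

8/9 (normal good)


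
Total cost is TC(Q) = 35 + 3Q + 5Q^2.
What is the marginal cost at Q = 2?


MC = dTC/dQ = 3 + 2*5*Q
At Q = 2:
MC = 3 + 10*2
MC = 3 + 20 = 23

23


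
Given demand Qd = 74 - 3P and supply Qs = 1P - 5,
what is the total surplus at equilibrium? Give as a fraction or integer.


Find equilibrium: 74 - 3P = 1P - 5
74 + 5 = 4P
P* = 79/4 = 79/4
Q* = 1*79/4 - 5 = 59/4
Inverse demand: P = 74/3 - Q/3, so P_max = 74/3
Inverse supply: P = 5 + Q/1, so P_min = 5
CS = (1/2) * 59/4 * (74/3 - 79/4) = 3481/96
PS = (1/2) * 59/4 * (79/4 - 5) = 3481/32
TS = CS + PS = 3481/96 + 3481/32 = 3481/24

3481/24


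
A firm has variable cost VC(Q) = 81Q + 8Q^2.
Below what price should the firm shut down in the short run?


AVC(Q) = VC(Q)/Q = 81 + 8Q
AVC is increasing in Q, so minimum AVC is at Q -> 0+.
Min AVC = 81
The firm should shut down if P < 81.

81


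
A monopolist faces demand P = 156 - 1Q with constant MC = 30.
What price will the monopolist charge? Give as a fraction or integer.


MR = 156 - 2Q
Set MR = MC: 156 - 2Q = 30
Q* = 63
Substitute into demand:
P* = 156 - 1*63 = 93

93


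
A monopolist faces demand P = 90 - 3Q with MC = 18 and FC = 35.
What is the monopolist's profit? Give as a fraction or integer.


MR = MC: 90 - 6Q = 18
Q* = 12
P* = 90 - 3*12 = 54
Profit = (P* - MC)*Q* - FC
= (54 - 18)*12 - 35
= 36*12 - 35
= 432 - 35 = 397

397


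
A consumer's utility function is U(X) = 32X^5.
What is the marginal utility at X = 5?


MU = dU/dX = 32*5*X^(5-1)
MU = 160*X^4
At X = 5:
MU = 160 * 5^4
MU = 160 * 625 = 100000

100000


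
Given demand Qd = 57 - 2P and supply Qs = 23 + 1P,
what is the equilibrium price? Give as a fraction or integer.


At equilibrium, Qd = Qs.
57 - 2P = 23 + 1P
57 - 23 = 2P + 1P
34 = 3P
P* = 34/3 = 34/3

34/3


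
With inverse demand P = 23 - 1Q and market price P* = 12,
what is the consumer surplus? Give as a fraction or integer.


Maximum willingness to pay (at Q=0): P_max = 23
Quantity demanded at P* = 12:
Q* = (23 - 12)/1 = 11
CS = (1/2) * Q* * (P_max - P*)
CS = (1/2) * 11 * (23 - 12)
CS = (1/2) * 11 * 11 = 121/2

121/2


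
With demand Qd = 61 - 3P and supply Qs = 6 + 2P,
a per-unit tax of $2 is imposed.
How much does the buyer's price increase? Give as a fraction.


With a per-unit tax, the buyer's price increase depends on relative slopes.
Supply slope: d = 2, Demand slope: b = 3
Buyer's price increase = d * tax / (b + d)
= 2 * 2 / (3 + 2)
= 4 / 5 = 4/5

4/5


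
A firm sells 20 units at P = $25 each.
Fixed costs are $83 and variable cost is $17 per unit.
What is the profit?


Total Revenue = P * Q = 25 * 20 = $500
Total Cost = FC + VC*Q = 83 + 17*20 = $423
Profit = TR - TC = 500 - 423 = $77

$77


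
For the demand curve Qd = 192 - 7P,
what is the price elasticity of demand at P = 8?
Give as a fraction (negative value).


dQ/dP = -7
At P = 8: Q = 192 - 7*8 = 136
E = (dQ/dP)(P/Q) = (-7)(8/136) = -7/17

-7/17


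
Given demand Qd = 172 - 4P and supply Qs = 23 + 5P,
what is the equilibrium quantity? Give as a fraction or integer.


First find equilibrium price:
172 - 4P = 23 + 5P
P* = 149/9 = 149/9
Then substitute into demand:
Q* = 172 - 4 * 149/9 = 952/9

952/9


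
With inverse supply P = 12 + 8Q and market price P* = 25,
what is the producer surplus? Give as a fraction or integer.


Minimum supply price (at Q=0): P_min = 12
Quantity supplied at P* = 25:
Q* = (25 - 12)/8 = 13/8
PS = (1/2) * Q* * (P* - P_min)
PS = (1/2) * 13/8 * (25 - 12)
PS = (1/2) * 13/8 * 13 = 169/16

169/16


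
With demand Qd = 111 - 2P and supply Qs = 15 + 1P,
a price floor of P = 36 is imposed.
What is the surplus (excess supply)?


At P = 36:
Qd = 111 - 2*36 = 39
Qs = 15 + 1*36 = 51
Surplus = Qs - Qd = 51 - 39 = 12

12


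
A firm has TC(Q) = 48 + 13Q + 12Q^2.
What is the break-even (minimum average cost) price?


AC(Q) = 48/Q + 13 + 12Q
To minimize: dAC/dQ = -48/Q^2 + 12 = 0
Q^2 = 48/12 = 4
Q* = 2
Min AC = 48/2 + 13 + 12*2
Min AC = 24 + 13 + 24 = 61

61


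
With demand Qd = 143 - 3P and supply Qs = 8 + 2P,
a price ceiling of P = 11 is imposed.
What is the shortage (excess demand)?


At P = 11:
Qd = 143 - 3*11 = 110
Qs = 8 + 2*11 = 30
Shortage = Qd - Qs = 110 - 30 = 80

80


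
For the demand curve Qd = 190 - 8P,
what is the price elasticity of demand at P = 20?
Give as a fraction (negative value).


dQ/dP = -8
At P = 20: Q = 190 - 8*20 = 30
E = (dQ/dP)(P/Q) = (-8)(20/30) = -16/3

-16/3


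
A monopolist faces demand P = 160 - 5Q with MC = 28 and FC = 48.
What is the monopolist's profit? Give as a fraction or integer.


MR = MC: 160 - 10Q = 28
Q* = 66/5
P* = 160 - 5*66/5 = 94
Profit = (P* - MC)*Q* - FC
= (94 - 28)*66/5 - 48
= 66*66/5 - 48
= 4356/5 - 48 = 4116/5

4116/5


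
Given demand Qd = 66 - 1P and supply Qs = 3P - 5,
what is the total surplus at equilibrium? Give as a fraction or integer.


Find equilibrium: 66 - 1P = 3P - 5
66 + 5 = 4P
P* = 71/4 = 71/4
Q* = 3*71/4 - 5 = 193/4
Inverse demand: P = 66 - Q/1, so P_max = 66
Inverse supply: P = 5/3 + Q/3, so P_min = 5/3
CS = (1/2) * 193/4 * (66 - 71/4) = 37249/32
PS = (1/2) * 193/4 * (71/4 - 5/3) = 37249/96
TS = CS + PS = 37249/32 + 37249/96 = 37249/24

37249/24


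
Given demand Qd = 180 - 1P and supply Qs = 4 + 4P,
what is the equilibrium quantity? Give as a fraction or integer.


First find equilibrium price:
180 - 1P = 4 + 4P
P* = 176/5 = 176/5
Then substitute into demand:
Q* = 180 - 1 * 176/5 = 724/5

724/5


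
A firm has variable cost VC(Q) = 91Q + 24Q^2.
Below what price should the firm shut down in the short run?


AVC(Q) = VC(Q)/Q = 91 + 24Q
AVC is increasing in Q, so minimum AVC is at Q -> 0+.
Min AVC = 91
The firm should shut down if P < 91.

91


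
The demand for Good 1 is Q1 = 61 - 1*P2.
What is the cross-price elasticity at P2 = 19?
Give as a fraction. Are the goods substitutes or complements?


dQ1/dP2 = -1
At P2 = 19: Q1 = 61 - 1*19 = 42
Exy = (dQ1/dP2)(P2/Q1) = -1 * 19 / 42 = -19/42
Since Exy < 0, the goods are complements.

-19/42 (complements)


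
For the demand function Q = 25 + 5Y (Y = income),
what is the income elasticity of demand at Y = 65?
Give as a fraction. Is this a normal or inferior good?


dQ/dY = 5
At Y = 65: Q = 25 + 5*65 = 350
Ey = (dQ/dY)(Y/Q) = 5 * 65 / 350 = 13/14
Since Ey > 0, this is a normal good.

13/14 (normal good)


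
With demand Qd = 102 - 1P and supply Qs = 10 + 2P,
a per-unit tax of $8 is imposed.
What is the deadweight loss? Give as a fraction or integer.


Pre-tax equilibrium quantity: Q* = 214/3
Post-tax equilibrium quantity: Q_tax = 66
Reduction in quantity: Q* - Q_tax = 16/3
DWL = (1/2) * tax * (Q* - Q_tax)
DWL = (1/2) * 8 * 16/3 = 64/3

64/3


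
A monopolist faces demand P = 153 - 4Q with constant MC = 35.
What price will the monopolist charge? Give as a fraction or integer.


MR = 153 - 8Q
Set MR = MC: 153 - 8Q = 35
Q* = 59/4
Substitute into demand:
P* = 153 - 4*59/4 = 94

94


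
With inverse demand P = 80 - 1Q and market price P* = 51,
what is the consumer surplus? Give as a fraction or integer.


Maximum willingness to pay (at Q=0): P_max = 80
Quantity demanded at P* = 51:
Q* = (80 - 51)/1 = 29
CS = (1/2) * Q* * (P_max - P*)
CS = (1/2) * 29 * (80 - 51)
CS = (1/2) * 29 * 29 = 841/2

841/2


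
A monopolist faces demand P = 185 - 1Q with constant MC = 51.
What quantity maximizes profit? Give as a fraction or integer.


TR = P*Q = (185 - 1Q)Q = 185Q - 1Q^2
MR = dTR/dQ = 185 - 2Q
Set MR = MC:
185 - 2Q = 51
134 = 2Q
Q* = 134/2 = 67

67


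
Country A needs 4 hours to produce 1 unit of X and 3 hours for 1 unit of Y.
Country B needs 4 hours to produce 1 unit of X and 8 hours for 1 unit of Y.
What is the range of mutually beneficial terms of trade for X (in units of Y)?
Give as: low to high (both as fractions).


Opportunity cost of X for Country A = hours_X / hours_Y = 4/3 = 4/3 units of Y
Opportunity cost of X for Country B = hours_X / hours_Y = 4/8 = 1/2 units of Y
Terms of trade must be between the two opportunity costs.
Range: 1/2 to 4/3

1/2 to 4/3


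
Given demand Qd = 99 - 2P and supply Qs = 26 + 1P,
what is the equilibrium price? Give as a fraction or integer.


At equilibrium, Qd = Qs.
99 - 2P = 26 + 1P
99 - 26 = 2P + 1P
73 = 3P
P* = 73/3 = 73/3

73/3


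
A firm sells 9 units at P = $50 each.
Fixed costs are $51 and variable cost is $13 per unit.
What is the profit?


Total Revenue = P * Q = 50 * 9 = $450
Total Cost = FC + VC*Q = 51 + 13*9 = $168
Profit = TR - TC = 450 - 168 = $282

$282


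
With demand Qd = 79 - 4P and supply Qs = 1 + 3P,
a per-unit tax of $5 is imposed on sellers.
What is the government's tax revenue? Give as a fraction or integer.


With tax on sellers, new supply: Qs' = 1 + 3(P - 5)
= 3P - 14
New equilibrium quantity:
Q_new = 181/7
Tax revenue = tax * Q_new = 5 * 181/7 = 905/7

905/7


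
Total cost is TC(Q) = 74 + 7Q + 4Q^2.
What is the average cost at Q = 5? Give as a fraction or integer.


TC(5) = 74 + 7*5 + 4*5^2
TC(5) = 74 + 35 + 100 = 209
AC = TC/Q = 209/5 = 209/5

209/5


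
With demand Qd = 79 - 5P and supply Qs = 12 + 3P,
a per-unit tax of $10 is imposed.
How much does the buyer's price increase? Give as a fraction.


With a per-unit tax, the buyer's price increase depends on relative slopes.
Supply slope: d = 3, Demand slope: b = 5
Buyer's price increase = d * tax / (b + d)
= 3 * 10 / (5 + 3)
= 30 / 8 = 15/4

15/4


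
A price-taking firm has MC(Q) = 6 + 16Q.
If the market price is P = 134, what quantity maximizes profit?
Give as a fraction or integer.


In perfect competition, profit is maximized where P = MC.
134 = 6 + 16Q
128 = 16Q
Q* = 128/16 = 8

8


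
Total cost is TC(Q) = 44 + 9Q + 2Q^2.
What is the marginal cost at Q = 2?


MC = dTC/dQ = 9 + 2*2*Q
At Q = 2:
MC = 9 + 4*2
MC = 9 + 8 = 17

17


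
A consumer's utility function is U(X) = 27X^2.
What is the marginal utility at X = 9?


MU = dU/dX = 27*2*X^(2-1)
MU = 54*X^1
At X = 9:
MU = 54 * 9^1
MU = 54 * 9 = 486

486


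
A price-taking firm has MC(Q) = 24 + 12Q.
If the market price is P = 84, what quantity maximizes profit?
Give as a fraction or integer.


In perfect competition, profit is maximized where P = MC.
84 = 24 + 12Q
60 = 12Q
Q* = 60/12 = 5

5


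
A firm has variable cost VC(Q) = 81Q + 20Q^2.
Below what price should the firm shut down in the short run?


AVC(Q) = VC(Q)/Q = 81 + 20Q
AVC is increasing in Q, so minimum AVC is at Q -> 0+.
Min AVC = 81
The firm should shut down if P < 81.

81


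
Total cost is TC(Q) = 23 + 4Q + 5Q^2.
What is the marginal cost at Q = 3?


MC = dTC/dQ = 4 + 2*5*Q
At Q = 3:
MC = 4 + 10*3
MC = 4 + 30 = 34

34


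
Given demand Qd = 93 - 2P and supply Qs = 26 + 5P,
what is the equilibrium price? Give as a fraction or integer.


At equilibrium, Qd = Qs.
93 - 2P = 26 + 5P
93 - 26 = 2P + 5P
67 = 7P
P* = 67/7 = 67/7

67/7


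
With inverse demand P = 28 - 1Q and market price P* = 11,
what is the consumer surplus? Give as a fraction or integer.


Maximum willingness to pay (at Q=0): P_max = 28
Quantity demanded at P* = 11:
Q* = (28 - 11)/1 = 17
CS = (1/2) * Q* * (P_max - P*)
CS = (1/2) * 17 * (28 - 11)
CS = (1/2) * 17 * 17 = 289/2

289/2


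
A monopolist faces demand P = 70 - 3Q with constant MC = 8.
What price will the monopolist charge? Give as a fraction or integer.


MR = 70 - 6Q
Set MR = MC: 70 - 6Q = 8
Q* = 31/3
Substitute into demand:
P* = 70 - 3*31/3 = 39

39


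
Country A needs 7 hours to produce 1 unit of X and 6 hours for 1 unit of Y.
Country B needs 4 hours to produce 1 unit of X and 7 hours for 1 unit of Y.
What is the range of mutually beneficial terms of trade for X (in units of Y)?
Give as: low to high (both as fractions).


Opportunity cost of X for Country A = hours_X / hours_Y = 7/6 = 7/6 units of Y
Opportunity cost of X for Country B = hours_X / hours_Y = 4/7 = 4/7 units of Y
Terms of trade must be between the two opportunity costs.
Range: 4/7 to 7/6

4/7 to 7/6


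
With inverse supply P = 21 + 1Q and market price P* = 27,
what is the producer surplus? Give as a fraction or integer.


Minimum supply price (at Q=0): P_min = 21
Quantity supplied at P* = 27:
Q* = (27 - 21)/1 = 6
PS = (1/2) * Q* * (P* - P_min)
PS = (1/2) * 6 * (27 - 21)
PS = (1/2) * 6 * 6 = 18

18
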